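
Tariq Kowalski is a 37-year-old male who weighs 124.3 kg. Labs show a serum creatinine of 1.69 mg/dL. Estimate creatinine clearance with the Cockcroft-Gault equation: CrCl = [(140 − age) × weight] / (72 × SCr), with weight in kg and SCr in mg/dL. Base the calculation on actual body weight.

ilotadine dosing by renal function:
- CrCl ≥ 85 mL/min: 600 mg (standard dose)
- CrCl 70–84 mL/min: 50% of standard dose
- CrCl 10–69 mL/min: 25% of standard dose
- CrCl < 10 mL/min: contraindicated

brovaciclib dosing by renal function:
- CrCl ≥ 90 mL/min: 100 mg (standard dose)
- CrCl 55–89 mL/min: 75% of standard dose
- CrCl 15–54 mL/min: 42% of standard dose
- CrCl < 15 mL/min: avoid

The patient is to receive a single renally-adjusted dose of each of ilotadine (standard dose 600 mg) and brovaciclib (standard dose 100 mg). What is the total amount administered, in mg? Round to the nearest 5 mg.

CrCl = (140 − 37) × 124.3 / (72 × 1.69) = 12802.9 / 121.68 ≈ 105.2 mL/min
CrCl ≈ 105 mL/min.
ilotadine: ≥ 85 mL/min → 100% of 600 mg = 600 mg.
brovaciclib: ≥ 90 mL/min → 100% of 100 mg = 100 mg.
Total = 600 + 100 = 700 mg.

700 mg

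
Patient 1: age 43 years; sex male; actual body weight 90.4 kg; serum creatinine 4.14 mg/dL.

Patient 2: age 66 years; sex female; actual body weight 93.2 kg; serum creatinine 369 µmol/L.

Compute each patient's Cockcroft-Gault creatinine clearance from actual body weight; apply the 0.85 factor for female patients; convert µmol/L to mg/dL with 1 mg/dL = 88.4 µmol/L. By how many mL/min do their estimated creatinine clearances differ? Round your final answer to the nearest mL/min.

Patient 1: CrCl = (140 − 43) × 90.4 / (72 × 4.14) = 8768.8 / 298.08 ≈ 29.4 mL/min
Patient 2: SCr = 369 / 88.4 = 4.174 mg/dL
Patient 2: CrCl = (140 − 66) × 93.2 / (72 × 4.174) × 0.85 = 6896.8 / 300.53 × 0.85 ≈ 19.5 mL/min
|29.4 − 19.5| = 9.9 mL/min

10 mL/min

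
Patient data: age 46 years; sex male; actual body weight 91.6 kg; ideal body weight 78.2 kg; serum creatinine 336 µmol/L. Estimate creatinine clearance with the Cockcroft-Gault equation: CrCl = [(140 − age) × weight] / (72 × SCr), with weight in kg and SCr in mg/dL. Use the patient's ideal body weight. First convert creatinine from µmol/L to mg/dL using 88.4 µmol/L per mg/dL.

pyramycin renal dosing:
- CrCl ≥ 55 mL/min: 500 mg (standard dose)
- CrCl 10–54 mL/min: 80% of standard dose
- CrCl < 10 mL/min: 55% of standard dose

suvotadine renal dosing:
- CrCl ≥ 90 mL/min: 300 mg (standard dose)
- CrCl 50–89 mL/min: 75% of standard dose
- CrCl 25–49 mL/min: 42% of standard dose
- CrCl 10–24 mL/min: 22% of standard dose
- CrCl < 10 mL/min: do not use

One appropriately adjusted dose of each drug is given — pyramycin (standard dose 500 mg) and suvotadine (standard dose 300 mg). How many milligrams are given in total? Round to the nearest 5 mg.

525 mg

SCr = 336 / 88.4 = 3.801 mg/dL
CrCl = (140 − 46) × 78.2 / (72 × 3.801) = 7350.8 / 273.67 ≈ 26.9 mL/min
CrCl ≈ 27 mL/min.
pyramycin: 10–54 mL/min → 80% of 500 mg = 400 mg.
suvotadine: 25–49 mL/min → 42% of 300 mg = 126 mg.
Total = 400 + 126 = 526 mg.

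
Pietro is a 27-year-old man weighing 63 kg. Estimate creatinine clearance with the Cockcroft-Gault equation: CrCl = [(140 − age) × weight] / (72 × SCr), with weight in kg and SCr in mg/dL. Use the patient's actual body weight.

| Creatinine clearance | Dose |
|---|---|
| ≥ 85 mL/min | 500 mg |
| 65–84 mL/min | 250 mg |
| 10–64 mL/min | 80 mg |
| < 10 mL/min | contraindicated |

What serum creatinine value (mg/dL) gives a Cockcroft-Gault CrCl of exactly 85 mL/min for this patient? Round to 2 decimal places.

Standard dose requires CrCl ≥ 85 mL/min.
Set (140 − 27) × 63 / (72 × SCr) = 85
SCr = (140 − 27) × 63 / (72 × 85) = 1.163 mg/dL

1.16 mg/dL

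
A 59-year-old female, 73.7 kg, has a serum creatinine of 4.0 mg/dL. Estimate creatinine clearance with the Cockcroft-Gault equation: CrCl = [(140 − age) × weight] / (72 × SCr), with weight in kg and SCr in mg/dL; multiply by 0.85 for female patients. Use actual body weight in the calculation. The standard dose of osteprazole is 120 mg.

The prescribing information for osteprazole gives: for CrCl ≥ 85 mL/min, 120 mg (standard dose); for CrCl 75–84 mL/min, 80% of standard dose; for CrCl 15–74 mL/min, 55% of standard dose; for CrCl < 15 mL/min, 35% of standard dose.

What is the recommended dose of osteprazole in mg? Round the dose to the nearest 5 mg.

CrCl = (140 − 59) × 73.7 / (72 × 4) × 0.85 = 5969.7 / 288.00 × 0.85 ≈ 17.6 mL/min
CrCl ≈ 18 mL/min → bracket 15–74 mL/min.
55% of 120 mg = 66 mg → 65 mg

65 mg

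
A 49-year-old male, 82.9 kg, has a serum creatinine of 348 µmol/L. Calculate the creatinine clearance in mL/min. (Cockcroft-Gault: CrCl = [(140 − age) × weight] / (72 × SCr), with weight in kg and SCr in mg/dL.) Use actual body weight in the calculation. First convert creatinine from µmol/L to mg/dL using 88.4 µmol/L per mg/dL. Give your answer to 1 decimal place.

SCr = 348 / 88.4 = 3.937 mg/dL
CrCl = (140 − 49) × 82.9 / (72 × 3.937) = 7543.9 / 283.46 ≈ 26.6 mL/min

26.6 mL/min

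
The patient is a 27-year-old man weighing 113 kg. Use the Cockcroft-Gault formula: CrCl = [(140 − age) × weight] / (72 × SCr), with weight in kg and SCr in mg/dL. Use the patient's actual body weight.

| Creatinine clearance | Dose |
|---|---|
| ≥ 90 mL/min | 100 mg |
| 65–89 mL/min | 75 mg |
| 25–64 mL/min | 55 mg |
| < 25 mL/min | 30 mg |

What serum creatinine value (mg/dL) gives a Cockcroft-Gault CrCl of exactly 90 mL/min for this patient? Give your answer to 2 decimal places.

1.97 mg/dL

Standard dose requires CrCl ≥ 90 mL/min.
Set (140 − 27) × 113 / (72 × SCr) = 90
SCr = (140 − 27) × 113 / (72 × 90) = 1.971 mg/dL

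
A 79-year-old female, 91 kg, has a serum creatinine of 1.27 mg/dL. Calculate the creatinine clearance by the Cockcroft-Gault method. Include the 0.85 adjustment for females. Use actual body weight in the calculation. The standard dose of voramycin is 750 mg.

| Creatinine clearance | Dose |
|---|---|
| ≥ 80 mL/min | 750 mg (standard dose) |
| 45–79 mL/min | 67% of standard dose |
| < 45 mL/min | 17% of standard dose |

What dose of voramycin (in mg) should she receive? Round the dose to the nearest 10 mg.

500 mg

CrCl = (140 − 79) × 91 / (72 × 1.27) × 0.85 = 5551.0 / 91.44 × 0.85 ≈ 51.6 mL/min
CrCl ≈ 52 mL/min → bracket 45–79 mL/min.
67% of 750 mg = 502.5 mg → 500 mg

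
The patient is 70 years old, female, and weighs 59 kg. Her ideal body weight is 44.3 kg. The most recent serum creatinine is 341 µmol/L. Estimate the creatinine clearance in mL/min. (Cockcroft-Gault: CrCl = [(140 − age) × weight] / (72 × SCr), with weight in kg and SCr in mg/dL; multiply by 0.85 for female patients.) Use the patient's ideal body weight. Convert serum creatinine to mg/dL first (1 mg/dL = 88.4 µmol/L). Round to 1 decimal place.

SCr = 341 / 88.4 = 3.857 mg/dL
CrCl = (140 − 70) × 44.3 / (72 × 3.857) × 0.85 = 3101.0 / 277.70 × 0.85 ≈ 9.5 mL/min

9.5 mL/min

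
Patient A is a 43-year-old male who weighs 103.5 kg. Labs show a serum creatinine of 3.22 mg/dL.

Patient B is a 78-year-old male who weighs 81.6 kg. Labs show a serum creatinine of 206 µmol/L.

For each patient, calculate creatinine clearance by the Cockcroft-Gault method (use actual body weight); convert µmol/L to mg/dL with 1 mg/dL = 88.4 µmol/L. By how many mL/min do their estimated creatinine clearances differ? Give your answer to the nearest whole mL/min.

Patient A: CrCl = (140 − 43) × 103.5 / (72 × 3.22) = 10039.5 / 231.84 ≈ 43.3 mL/min
Patient B: SCr = 206 / 88.4 = 2.33 mg/dL
Patient B: CrCl = (140 − 78) × 81.6 / (72 × 2.33) = 5059.2 / 167.76 ≈ 30.2 mL/min
|43.3 − 30.2| = 13.1 mL/min

13 mL/min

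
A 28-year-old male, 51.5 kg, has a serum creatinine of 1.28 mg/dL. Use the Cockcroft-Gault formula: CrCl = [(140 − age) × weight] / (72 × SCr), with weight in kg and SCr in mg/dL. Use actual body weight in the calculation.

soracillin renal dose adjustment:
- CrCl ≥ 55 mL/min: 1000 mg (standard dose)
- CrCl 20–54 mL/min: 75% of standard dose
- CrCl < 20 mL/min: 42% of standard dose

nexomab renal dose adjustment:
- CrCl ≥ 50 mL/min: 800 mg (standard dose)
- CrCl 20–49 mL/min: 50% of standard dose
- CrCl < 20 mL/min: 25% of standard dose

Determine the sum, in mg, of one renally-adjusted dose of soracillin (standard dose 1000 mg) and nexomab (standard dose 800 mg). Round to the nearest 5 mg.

CrCl = (140 − 28) × 51.5 / (72 × 1.28) = 5768.0 / 92.16 ≈ 62.6 mL/min
CrCl ≈ 63 mL/min.
soracillin: ≥ 55 mL/min → 100% of 1000 mg = 1000 mg.
nexomab: ≥ 50 mL/min → 100% of 800 mg = 800 mg.
Total = 1000 + 800 = 1800 mg.

1800 mg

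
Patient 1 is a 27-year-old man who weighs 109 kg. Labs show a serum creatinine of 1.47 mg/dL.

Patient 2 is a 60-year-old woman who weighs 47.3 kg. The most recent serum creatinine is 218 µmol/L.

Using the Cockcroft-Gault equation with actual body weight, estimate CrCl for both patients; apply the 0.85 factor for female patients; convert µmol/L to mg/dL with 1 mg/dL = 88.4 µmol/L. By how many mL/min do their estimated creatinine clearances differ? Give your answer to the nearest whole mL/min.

Patient 1: CrCl = (140 − 27) × 109 / (72 × 1.47) = 12317.0 / 105.84 ≈ 116.4 mL/min
Patient 2: SCr = 218 / 88.4 = 2.466 mg/dL
Patient 2: CrCl = (140 − 60) × 47.3 / (72 × 2.466) × 0.85 = 3784.0 / 177.55 × 0.85 ≈ 18.1 mL/min
|116.4 − 18.1| = 98.3 mL/min

98 mL/min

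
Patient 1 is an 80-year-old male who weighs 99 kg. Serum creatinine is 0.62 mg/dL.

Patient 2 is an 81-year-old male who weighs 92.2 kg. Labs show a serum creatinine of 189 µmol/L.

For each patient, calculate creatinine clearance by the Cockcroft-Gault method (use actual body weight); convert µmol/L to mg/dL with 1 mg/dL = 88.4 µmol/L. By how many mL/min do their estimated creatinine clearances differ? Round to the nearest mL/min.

Patient 1: CrCl = (140 − 80) × 99 / (72 × 0.62) = 5940.0 / 44.64 ≈ 133.1 mL/min
Patient 2: SCr = 189 / 88.4 = 2.138 mg/dL
Patient 2: CrCl = (140 − 81) × 92.2 / (72 × 2.138) = 5439.8 / 153.94 ≈ 35.3 mL/min
|133.1 − 35.3| = 97.8 mL/min

98 mL/min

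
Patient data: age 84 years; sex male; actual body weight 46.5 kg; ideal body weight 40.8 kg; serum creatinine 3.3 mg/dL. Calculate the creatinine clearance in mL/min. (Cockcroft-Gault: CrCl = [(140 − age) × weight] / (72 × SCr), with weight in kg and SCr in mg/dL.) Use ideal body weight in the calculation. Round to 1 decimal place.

9.6 mL/min

CrCl = (140 − 84) × 40.8 / (72 × 3.3) = 2284.8 / 237.60 ≈ 9.6 mL/min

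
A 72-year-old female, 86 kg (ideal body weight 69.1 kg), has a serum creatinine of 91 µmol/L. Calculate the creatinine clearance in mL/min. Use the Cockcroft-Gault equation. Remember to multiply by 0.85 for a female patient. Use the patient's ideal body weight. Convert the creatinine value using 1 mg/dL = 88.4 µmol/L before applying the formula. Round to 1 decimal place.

SCr = 91 / 88.4 = 1.029 mg/dL
CrCl = (140 − 72) × 69.1 / (72 × 1.029) × 0.85 = 4698.8 / 74.09 × 0.85 ≈ 53.9 mL/min

53.9 mL/min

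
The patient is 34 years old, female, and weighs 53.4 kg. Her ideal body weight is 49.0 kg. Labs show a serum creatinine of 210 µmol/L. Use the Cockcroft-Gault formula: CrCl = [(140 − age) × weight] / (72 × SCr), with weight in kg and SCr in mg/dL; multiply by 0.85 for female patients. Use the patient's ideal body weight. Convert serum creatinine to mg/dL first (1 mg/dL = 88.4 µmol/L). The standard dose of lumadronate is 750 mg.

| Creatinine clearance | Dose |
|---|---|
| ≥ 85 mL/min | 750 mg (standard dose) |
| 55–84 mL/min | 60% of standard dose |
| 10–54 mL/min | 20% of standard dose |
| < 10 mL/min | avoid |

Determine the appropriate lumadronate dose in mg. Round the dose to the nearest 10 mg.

SCr = 210 / 88.4 = 2.376 mg/dL
CrCl = (140 − 34) × 49 / (72 × 2.376) × 0.85 = 5194.0 / 171.07 × 0.85 ≈ 25.8 mL/min
CrCl ≈ 26 mL/min → bracket 10–54 mL/min.
20% of 750 mg = 150 mg

150 mg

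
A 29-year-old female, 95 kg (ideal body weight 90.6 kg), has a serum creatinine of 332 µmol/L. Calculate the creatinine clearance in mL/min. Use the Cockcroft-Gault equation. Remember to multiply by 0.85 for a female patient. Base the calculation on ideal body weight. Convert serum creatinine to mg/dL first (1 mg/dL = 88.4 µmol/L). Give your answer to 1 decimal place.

SCr = 332 / 88.4 = 3.756 mg/dL
CrCl = (140 − 29) × 90.6 / (72 × 3.756) × 0.85 = 10056.6 / 270.43 × 0.85 ≈ 31.6 mL/min

31.6 mL/min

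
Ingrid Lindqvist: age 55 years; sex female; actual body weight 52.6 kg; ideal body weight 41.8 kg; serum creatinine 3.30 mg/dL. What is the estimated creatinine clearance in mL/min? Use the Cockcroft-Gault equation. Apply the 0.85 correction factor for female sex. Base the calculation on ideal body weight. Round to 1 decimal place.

12.7 mL/min

CrCl = (140 − 55) × 41.8 / (72 × 3.3) × 0.85 = 3553.0 / 237.60 × 0.85 ≈ 12.7 mL/min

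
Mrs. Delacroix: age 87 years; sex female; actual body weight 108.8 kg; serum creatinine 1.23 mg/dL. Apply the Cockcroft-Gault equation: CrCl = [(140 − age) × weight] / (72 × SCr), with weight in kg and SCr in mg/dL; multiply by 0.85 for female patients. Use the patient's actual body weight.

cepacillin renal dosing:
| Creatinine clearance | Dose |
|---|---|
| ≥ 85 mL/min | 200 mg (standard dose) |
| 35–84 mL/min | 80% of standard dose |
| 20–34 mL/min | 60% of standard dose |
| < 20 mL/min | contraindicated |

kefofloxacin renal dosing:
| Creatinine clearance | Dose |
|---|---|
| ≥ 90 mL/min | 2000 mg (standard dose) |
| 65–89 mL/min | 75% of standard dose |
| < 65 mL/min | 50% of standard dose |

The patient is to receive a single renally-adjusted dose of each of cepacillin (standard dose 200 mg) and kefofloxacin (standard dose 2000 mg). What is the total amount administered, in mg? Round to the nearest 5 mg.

CrCl = (140 − 87) × 108.8 / (72 × 1.23) × 0.85 = 5766.4 / 88.56 × 0.85 ≈ 55.3 mL/min
CrCl ≈ 55 mL/min.
cepacillin: 35–84 mL/min → 80% of 200 mg = 160 mg.
kefofloxacin: < 65 mL/min → 50% of 2000 mg = 1000 mg.
Total = 160 + 1000 = 1160 mg.

1160 mg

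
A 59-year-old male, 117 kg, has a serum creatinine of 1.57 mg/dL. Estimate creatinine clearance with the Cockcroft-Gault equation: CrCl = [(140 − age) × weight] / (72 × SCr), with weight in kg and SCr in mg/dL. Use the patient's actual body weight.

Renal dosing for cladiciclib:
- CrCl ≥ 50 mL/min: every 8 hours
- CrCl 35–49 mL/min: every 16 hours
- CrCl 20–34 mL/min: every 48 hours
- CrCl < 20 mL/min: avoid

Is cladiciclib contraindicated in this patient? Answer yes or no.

CrCl = (140 − 59) × 117 / (72 × 1.57) = 9477.0 / 113.04 ≈ 83.8 mL/min
CrCl ≈ 84 mL/min, which is ≥ 20 mL/min.

no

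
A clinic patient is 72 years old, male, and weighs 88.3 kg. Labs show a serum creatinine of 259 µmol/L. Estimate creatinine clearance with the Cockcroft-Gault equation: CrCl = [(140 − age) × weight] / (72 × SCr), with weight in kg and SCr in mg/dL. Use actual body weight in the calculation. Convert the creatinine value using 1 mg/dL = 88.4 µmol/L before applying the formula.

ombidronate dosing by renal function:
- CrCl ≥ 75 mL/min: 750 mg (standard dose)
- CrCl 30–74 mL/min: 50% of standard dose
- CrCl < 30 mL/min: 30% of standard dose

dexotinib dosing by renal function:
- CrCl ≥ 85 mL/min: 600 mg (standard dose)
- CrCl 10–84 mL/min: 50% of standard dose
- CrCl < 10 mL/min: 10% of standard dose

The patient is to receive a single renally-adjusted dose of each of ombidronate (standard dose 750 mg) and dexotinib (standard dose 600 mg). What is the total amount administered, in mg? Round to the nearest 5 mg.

525 mg

SCr = 259 / 88.4 = 2.93 mg/dL
CrCl = (140 − 72) × 88.3 / (72 × 2.93) = 6004.4 / 210.96 ≈ 28.5 mL/min
CrCl ≈ 28 mL/min.
ombidronate: < 30 mL/min → 30% of 750 mg = 225 mg.
dexotinib: 10–84 mL/min → 50% of 600 mg = 300 mg.
Total = 225 + 300 = 525 mg.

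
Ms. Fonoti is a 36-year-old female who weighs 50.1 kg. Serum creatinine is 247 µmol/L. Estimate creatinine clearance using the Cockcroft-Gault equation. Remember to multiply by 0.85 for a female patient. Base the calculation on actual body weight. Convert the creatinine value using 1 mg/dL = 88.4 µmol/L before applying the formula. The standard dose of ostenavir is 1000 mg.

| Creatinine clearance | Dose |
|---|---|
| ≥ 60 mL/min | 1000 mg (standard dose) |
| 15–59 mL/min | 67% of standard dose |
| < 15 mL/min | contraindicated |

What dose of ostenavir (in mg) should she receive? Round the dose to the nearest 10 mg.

SCr = 247 / 88.4 = 2.794 mg/dL
CrCl = (140 − 36) × 50.1 / (72 × 2.794) × 0.85 = 5210.4 / 201.17 × 0.85 ≈ 22.0 mL/min
CrCl ≈ 22 mL/min → bracket 15–59 mL/min.
67% of 1000 mg = 670 mg

670 mg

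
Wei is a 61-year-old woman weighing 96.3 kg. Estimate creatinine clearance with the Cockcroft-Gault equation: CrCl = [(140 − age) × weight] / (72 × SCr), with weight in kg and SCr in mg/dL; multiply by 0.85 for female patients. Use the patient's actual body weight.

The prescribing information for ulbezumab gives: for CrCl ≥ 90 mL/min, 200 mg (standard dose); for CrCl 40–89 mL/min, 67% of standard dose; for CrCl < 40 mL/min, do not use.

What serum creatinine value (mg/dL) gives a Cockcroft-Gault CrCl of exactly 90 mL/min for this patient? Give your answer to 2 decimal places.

Standard dose requires CrCl ≥ 90 mL/min.
Set (140 − 61) × 96.3 × 0.85 / (72 × SCr) = 90
SCr = (140 − 61) × 96.3 × 0.85 / (72 × 90) = 0.998 mg/dL

1.00 mg/dL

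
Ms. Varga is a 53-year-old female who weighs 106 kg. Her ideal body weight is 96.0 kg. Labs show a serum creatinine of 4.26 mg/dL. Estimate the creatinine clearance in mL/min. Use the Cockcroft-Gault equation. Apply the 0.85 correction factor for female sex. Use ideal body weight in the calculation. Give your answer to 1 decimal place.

23.1 mL/min

CrCl = (140 − 53) × 96 / (72 × 4.26) × 0.85 = 8352.0 / 306.72 × 0.85 ≈ 23.1 mL/min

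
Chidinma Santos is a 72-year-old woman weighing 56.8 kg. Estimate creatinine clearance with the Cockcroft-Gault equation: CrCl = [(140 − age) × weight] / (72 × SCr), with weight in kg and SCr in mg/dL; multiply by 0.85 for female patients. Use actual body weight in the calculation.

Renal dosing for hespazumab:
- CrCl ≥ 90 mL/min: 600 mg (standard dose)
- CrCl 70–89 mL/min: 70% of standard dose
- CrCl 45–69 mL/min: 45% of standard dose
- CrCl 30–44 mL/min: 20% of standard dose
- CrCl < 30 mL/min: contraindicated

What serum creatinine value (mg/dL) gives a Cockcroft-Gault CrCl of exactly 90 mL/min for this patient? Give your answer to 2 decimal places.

0.51 mg/dL

Standard dose requires CrCl ≥ 90 mL/min.
Set (140 − 72) × 56.8 × 0.85 / (72 × SCr) = 90
SCr = (140 − 72) × 56.8 × 0.85 / (72 × 90) = 0.507 mg/dL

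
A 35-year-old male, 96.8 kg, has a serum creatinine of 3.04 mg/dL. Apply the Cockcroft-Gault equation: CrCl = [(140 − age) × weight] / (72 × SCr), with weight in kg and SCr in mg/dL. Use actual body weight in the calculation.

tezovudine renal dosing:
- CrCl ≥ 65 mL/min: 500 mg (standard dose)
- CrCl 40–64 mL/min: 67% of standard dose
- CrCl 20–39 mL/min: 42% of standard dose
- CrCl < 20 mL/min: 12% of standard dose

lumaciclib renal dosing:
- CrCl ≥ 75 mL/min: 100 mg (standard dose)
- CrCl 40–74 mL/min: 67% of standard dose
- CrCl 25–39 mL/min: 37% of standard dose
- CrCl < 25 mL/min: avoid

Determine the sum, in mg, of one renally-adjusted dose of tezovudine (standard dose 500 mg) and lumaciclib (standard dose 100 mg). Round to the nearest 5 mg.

CrCl = (140 − 35) × 96.8 / (72 × 3.04) = 10164.0 / 218.88 ≈ 46.4 mL/min
CrCl ≈ 46 mL/min.
tezovudine: 40–64 mL/min → 67% of 500 mg = 335 mg.
lumaciclib: 40–74 mL/min → 67% of 100 mg = 67 mg.
Total = 335 + 67 = 402 mg.

400 mg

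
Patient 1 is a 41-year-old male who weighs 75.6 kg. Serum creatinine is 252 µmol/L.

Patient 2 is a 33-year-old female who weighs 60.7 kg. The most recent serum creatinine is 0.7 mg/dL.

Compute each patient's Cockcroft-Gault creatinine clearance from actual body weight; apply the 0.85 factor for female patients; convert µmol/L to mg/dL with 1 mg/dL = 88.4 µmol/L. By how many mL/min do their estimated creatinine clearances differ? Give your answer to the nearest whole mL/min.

Patient 1: SCr = 252 / 88.4 = 2.851 mg/dL
Patient 1: CrCl = (140 − 41) × 75.6 / (72 × 2.851) = 7484.4 / 205.27 ≈ 36.5 mL/min
Patient 2: CrCl = (140 − 33) × 60.7 / (72 × 0.7) × 0.85 = 6494.9 / 50.40 × 0.85 ≈ 109.5 mL/min
|36.5 − 109.5| = 73.0 mL/min

73 mL/min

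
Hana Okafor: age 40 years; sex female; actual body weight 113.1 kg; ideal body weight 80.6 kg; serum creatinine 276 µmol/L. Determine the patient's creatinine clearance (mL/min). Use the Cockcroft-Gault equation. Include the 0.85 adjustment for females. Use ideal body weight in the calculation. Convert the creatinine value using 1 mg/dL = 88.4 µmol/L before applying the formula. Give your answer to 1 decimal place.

SCr = 276 / 88.4 = 3.122 mg/dL
CrCl = (140 − 40) × 80.6 / (72 × 3.122) × 0.85 = 8060.0 / 224.78 × 0.85 ≈ 30.5 mL/min

30.5 mL/min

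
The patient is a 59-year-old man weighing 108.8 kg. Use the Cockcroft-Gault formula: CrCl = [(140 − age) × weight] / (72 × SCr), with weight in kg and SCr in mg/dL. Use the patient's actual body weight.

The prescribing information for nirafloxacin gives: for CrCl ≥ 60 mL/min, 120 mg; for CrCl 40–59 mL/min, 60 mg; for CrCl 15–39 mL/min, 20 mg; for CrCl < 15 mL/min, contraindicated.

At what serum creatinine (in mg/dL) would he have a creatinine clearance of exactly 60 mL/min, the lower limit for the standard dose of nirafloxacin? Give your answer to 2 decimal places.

2.04 mg/dL

Standard dose requires CrCl ≥ 60 mL/min.
Set (140 − 59) × 108.8 / (72 × SCr) = 60
SCr = (140 − 59) × 108.8 / (72 × 60) = 2.040 mg/dL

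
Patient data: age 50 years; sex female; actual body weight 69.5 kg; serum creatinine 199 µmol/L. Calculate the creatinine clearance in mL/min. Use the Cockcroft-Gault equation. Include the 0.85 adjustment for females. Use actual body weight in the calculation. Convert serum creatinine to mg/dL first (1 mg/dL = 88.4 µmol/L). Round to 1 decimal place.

SCr = 199 / 88.4 = 2.251 mg/dL
CrCl = (140 − 50) × 69.5 / (72 × 2.251) × 0.85 = 6255.0 / 162.07 × 0.85 ≈ 32.8 mL/min

32.8 mL/min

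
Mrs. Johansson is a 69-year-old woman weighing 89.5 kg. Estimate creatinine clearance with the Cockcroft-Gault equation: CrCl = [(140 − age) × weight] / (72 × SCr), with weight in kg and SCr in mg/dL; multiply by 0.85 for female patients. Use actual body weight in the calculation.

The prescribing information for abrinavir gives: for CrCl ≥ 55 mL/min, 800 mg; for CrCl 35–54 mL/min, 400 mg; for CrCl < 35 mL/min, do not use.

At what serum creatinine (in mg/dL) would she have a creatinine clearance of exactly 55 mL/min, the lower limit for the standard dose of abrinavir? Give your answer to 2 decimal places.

Standard dose requires CrCl ≥ 55 mL/min.
Set (140 − 69) × 89.5 × 0.85 / (72 × SCr) = 55
SCr = (140 − 69) × 89.5 × 0.85 / (72 × 55) = 1.364 mg/dL

1.36 mg/dL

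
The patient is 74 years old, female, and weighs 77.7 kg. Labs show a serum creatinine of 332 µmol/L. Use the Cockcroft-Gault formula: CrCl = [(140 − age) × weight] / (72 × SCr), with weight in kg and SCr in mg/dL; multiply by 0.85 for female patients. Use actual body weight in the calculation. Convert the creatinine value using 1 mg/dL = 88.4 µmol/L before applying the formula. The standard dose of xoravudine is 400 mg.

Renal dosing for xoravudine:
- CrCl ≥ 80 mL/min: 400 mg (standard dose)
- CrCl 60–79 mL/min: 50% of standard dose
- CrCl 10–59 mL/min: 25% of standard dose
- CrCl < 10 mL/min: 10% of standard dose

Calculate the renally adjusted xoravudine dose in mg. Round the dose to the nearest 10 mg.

100 mg

SCr = 332 / 88.4 = 3.756 mg/dL
CrCl = (140 − 74) × 77.7 / (72 × 3.756) × 0.85 = 5128.2 / 270.43 × 0.85 ≈ 16.1 mL/min
CrCl ≈ 16 mL/min → bracket 10–59 mL/min.
25% of 400 mg = 100 mg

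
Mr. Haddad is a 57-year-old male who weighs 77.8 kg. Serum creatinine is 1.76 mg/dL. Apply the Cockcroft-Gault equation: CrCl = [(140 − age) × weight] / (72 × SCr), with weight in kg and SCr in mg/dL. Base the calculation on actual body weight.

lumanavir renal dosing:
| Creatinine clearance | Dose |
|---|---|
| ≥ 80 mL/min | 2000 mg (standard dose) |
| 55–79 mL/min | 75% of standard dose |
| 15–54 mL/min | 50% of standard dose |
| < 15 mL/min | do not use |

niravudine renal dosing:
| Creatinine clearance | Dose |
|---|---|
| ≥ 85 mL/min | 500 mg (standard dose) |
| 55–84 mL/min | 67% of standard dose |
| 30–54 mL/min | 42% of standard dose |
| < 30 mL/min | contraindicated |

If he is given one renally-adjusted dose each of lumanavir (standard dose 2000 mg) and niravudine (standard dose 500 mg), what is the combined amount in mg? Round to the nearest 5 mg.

1210 mg

CrCl = (140 − 57) × 77.8 / (72 × 1.76) = 6457.4 / 126.72 ≈ 51.0 mL/min
CrCl ≈ 51 mL/min.
lumanavir: 15–54 mL/min → 50% of 2000 mg = 1000 mg.
niravudine: 30–54 mL/min → 42% of 500 mg = 210 mg.
Total = 1000 + 210 = 1210 mg.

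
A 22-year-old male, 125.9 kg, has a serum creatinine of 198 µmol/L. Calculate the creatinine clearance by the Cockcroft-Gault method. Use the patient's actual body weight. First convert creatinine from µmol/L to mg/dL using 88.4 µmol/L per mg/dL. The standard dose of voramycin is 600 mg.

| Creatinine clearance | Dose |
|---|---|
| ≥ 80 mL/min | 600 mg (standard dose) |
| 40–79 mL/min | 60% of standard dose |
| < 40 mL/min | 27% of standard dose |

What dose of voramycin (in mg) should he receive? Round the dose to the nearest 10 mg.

SCr = 198 / 88.4 = 2.24 mg/dL
CrCl = (140 − 22) × 125.9 / (72 × 2.24) = 14856.2 / 161.28 ≈ 92.1 mL/min
CrCl ≈ 92 mL/min → bracket ≥ 80 mL/min.
100% of 600 mg = 600 mg

600 mg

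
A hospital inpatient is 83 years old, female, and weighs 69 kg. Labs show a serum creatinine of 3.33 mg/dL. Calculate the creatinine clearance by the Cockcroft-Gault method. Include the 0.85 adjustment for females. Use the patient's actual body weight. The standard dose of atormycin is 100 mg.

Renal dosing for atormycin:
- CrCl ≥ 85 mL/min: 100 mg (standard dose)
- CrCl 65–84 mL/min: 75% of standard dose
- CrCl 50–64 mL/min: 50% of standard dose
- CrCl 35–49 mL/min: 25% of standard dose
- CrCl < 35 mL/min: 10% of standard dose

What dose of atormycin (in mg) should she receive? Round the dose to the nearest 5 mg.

CrCl = (140 − 83) × 69 / (72 × 3.33) × 0.85 = 3933.0 / 239.76 × 0.85 ≈ 13.9 mL/min
CrCl ≈ 14 mL/min → bracket < 35 mL/min.
10% of 100 mg = 10 mg

10 mg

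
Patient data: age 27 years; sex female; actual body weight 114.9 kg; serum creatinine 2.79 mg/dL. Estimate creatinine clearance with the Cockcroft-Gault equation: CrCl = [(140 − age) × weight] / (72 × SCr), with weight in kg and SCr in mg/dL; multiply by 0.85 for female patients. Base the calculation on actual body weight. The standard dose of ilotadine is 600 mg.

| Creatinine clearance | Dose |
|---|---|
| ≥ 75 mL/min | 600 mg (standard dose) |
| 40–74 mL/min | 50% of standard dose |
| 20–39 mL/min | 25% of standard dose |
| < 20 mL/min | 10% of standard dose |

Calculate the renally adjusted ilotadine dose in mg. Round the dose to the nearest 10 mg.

300 mg

CrCl = (140 − 27) × 114.9 / (72 × 2.79) × 0.85 = 12983.7 / 200.88 × 0.85 ≈ 54.9 mL/min
CrCl ≈ 55 mL/min → bracket 40–74 mL/min.
50% of 600 mg = 300 mg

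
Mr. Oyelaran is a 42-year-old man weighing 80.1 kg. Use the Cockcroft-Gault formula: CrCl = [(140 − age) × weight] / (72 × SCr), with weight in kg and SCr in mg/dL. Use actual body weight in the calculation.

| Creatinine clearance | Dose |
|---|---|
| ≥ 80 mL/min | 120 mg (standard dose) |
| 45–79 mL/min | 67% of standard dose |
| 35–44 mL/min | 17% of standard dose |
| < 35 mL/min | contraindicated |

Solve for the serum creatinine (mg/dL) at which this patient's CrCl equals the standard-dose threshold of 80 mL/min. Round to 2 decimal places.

Standard dose requires CrCl ≥ 80 mL/min.
Set (140 − 42) × 80.1 / (72 × SCr) = 80
SCr = (140 − 42) × 80.1 / (72 × 80) = 1.363 mg/dL

1.36 mg/dL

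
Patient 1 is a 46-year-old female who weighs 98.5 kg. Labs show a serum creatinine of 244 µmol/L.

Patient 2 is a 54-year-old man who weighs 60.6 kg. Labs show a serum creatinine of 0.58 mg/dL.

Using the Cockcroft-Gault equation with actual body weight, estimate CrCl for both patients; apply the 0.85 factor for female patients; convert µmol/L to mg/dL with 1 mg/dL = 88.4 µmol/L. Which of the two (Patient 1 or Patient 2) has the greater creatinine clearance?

Patient 1: SCr = 244 / 88.4 = 2.76 mg/dL
Patient 1: CrCl = (140 − 46) × 98.5 / (72 × 2.76) × 0.85 = 9259.0 / 198.72 × 0.85 ≈ 39.6 mL/min
Patient 2: CrCl = (140 − 54) × 60.6 / (72 × 0.58) = 5211.6 / 41.76 ≈ 124.8 mL/min
39.6 vs 124.8 mL/min → Patient 2 is higher.

Patient 2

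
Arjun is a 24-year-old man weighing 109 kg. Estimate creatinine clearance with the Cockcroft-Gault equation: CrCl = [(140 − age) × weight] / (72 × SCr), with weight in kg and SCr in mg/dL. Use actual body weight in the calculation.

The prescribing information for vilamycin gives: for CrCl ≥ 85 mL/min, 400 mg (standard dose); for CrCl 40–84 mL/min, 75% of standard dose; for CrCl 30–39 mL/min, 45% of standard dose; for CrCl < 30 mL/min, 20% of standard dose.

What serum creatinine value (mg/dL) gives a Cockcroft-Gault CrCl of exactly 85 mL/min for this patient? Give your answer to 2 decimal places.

2.07 mg/dL

Standard dose requires CrCl ≥ 85 mL/min.
Set (140 − 24) × 109 / (72 × SCr) = 85
SCr = (140 − 24) × 109 / (72 × 85) = 2.066 mg/dL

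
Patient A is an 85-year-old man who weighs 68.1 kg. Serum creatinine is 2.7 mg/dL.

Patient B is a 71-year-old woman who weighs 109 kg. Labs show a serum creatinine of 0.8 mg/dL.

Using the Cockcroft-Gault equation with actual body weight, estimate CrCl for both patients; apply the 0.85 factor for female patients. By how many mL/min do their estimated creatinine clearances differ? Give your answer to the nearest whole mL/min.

92 mL/min

Patient A: CrCl = (140 − 85) × 68.1 / (72 × 2.7) = 3745.5 / 194.40 ≈ 19.3 mL/min
Patient B: CrCl = (140 − 71) × 109 / (72 × 0.8) × 0.85 = 7521.0 / 57.60 × 0.85 ≈ 111.0 mL/min
|19.3 − 111.0| = 91.7 mL/min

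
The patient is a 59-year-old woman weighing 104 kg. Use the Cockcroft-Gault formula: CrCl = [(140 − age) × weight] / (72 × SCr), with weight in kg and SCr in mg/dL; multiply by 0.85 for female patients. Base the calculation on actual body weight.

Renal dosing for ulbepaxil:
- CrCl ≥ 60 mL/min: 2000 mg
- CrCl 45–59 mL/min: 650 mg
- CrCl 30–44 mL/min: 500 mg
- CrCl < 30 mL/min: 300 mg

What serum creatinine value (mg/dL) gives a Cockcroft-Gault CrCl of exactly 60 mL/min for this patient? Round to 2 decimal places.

Standard dose requires CrCl ≥ 60 mL/min.
Set (140 − 59) × 104 × 0.85 / (72 × SCr) = 60
SCr = (140 − 59) × 104 × 0.85 / (72 × 60) = 1.657 mg/dL

1.66 mg/dL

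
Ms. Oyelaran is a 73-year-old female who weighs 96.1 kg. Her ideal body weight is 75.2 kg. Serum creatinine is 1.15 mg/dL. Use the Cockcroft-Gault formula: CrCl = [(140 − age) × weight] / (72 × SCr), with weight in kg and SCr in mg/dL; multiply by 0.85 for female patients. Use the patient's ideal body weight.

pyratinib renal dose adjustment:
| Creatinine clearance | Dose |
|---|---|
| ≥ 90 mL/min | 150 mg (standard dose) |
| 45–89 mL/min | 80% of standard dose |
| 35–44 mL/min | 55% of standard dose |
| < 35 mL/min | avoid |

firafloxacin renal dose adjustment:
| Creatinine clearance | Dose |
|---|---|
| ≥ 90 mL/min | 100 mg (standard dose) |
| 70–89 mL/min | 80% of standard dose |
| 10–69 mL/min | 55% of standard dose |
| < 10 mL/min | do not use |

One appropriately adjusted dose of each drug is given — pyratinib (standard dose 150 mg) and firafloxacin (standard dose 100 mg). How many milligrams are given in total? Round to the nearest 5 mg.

CrCl = (140 − 73) × 75.2 / (72 × 1.15) × 0.85 = 5038.4 / 82.80 × 0.85 ≈ 51.7 mL/min
CrCl ≈ 52 mL/min.
pyratinib: 45–89 mL/min → 80% of 150 mg = 120 mg.
firafloxacin: 10–69 mL/min → 55% of 100 mg = 55 mg.
Total = 120 + 55 = 175 mg.

175 mg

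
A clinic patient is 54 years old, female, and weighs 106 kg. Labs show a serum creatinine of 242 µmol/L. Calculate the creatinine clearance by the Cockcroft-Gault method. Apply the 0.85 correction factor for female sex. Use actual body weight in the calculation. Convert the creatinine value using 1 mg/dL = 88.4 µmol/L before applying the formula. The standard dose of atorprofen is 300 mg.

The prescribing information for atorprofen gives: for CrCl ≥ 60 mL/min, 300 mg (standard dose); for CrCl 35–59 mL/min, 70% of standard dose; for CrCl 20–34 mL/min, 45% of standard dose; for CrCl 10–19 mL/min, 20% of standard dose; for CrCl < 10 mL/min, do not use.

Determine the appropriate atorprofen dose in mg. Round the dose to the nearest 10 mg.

210 mg

SCr = 242 / 88.4 = 2.738 mg/dL
CrCl = (140 − 54) × 106 / (72 × 2.738) × 0.85 = 9116.0 / 197.14 × 0.85 ≈ 39.3 mL/min
CrCl ≈ 39 mL/min → bracket 35–59 mL/min.
70% of 300 mg = 210 mg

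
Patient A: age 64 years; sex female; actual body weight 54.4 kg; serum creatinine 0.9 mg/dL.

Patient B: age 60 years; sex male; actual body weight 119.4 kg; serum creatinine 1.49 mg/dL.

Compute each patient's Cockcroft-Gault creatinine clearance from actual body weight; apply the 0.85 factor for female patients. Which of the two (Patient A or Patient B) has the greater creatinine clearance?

Patient A: CrCl = (140 − 64) × 54.4 / (72 × 0.9) × 0.85 = 4134.4 / 64.80 × 0.85 ≈ 54.2 mL/min
Patient B: CrCl = (140 − 60) × 119.4 / (72 × 1.49) = 9552.0 / 107.28 ≈ 89.0 mL/min
54.2 vs 89.0 mL/min → Patient B is higher.

Patient B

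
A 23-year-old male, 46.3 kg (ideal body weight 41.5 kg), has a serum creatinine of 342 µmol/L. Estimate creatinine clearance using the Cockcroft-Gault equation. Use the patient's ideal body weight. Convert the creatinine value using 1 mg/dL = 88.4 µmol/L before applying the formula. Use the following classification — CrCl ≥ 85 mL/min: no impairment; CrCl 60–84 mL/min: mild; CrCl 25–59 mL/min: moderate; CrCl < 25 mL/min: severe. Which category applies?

severe

SCr = 342 / 88.4 = 3.869 mg/dL
CrCl = (140 − 23) × 41.5 / (72 × 3.869) = 4855.5 / 278.57 ≈ 17.4 mL/min
17 mL/min falls in the 'severe' range.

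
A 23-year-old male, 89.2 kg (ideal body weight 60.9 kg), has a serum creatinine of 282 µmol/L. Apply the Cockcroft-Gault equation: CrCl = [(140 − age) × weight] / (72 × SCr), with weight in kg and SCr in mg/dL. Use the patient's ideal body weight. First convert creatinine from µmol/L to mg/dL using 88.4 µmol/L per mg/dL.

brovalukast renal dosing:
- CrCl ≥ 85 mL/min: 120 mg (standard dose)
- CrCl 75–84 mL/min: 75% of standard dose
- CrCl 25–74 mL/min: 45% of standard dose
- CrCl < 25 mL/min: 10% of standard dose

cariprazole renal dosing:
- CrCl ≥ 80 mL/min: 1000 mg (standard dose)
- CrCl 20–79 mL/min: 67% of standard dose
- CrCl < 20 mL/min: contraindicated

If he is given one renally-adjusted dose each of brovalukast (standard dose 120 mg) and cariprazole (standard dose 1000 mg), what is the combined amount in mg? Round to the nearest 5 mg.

725 mg

SCr = 282 / 88.4 = 3.19 mg/dL
CrCl = (140 − 23) × 60.9 / (72 × 3.19) = 7125.3 / 229.68 ≈ 31.0 mL/min
CrCl ≈ 31 mL/min.
brovalukast: 25–74 mL/min → 45% of 120 mg = 54 mg.
cariprazole: 20–79 mL/min → 67% of 1000 mg = 670 mg.
Total = 54 + 670 = 724 mg.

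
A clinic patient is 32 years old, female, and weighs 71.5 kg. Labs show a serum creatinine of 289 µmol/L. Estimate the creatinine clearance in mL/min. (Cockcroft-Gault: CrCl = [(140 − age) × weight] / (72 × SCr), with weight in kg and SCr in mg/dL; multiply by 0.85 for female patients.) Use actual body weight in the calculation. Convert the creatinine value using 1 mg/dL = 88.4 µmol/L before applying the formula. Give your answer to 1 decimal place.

SCr = 289 / 88.4 = 3.269 mg/dL
CrCl = (140 − 32) × 71.5 / (72 × 3.269) × 0.85 = 7722.0 / 235.37 × 0.85 ≈ 27.9 mL/min

27.9 mL/min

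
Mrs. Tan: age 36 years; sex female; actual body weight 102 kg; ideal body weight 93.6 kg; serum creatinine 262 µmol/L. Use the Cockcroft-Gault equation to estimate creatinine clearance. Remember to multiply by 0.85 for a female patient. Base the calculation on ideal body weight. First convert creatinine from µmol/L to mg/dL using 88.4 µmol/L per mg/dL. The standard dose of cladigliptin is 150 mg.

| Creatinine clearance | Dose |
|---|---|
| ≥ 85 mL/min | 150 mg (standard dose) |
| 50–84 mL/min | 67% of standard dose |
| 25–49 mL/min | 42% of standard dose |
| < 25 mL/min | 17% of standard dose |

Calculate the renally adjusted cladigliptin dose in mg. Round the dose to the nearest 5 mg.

SCr = 262 / 88.4 = 2.964 mg/dL
CrCl = (140 − 36) × 93.6 / (72 × 2.964) × 0.85 = 9734.4 / 213.41 × 0.85 ≈ 38.8 mL/min
CrCl ≈ 39 mL/min → bracket 25–49 mL/min.
42% of 150 mg = 63 mg → 65 mg

65 mg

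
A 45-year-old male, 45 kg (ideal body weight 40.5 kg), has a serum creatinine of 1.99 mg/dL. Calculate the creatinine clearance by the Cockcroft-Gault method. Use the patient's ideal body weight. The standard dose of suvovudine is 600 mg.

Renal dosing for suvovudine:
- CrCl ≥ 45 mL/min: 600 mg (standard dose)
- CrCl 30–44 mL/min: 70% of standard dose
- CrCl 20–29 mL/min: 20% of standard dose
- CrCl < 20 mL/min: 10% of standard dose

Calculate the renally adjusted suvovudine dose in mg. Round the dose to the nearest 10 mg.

CrCl = (140 − 45) × 40.5 / (72 × 1.99) = 3847.5 / 143.28 ≈ 26.9 mL/min
CrCl ≈ 27 mL/min → bracket 20–29 mL/min.
20% of 600 mg = 120 mg

120 mg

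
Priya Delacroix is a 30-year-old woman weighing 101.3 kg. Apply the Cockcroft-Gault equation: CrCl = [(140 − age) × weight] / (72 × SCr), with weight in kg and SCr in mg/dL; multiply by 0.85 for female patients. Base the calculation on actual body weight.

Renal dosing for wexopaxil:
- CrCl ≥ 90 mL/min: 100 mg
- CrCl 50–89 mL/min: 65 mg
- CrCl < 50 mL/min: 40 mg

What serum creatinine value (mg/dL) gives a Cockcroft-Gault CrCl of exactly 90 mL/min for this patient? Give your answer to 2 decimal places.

Standard dose requires CrCl ≥ 90 mL/min.
Set (140 − 30) × 101.3 × 0.85 / (72 × SCr) = 90
SCr = (140 − 30) × 101.3 × 0.85 / (72 × 90) = 1.462 mg/dL

1.46 mg/dL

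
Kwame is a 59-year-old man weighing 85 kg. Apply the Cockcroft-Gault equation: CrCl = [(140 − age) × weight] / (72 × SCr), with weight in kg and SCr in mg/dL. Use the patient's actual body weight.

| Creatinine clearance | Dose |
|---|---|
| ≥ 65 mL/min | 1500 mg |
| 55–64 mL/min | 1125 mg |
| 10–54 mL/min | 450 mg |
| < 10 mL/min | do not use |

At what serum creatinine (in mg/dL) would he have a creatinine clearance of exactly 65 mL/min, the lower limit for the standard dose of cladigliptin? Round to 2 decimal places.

Standard dose requires CrCl ≥ 65 mL/min.
Set (140 − 59) × 85 / (72 × SCr) = 65
SCr = (140 − 59) × 85 / (72 × 65) = 1.471 mg/dL

1.47 mg/dL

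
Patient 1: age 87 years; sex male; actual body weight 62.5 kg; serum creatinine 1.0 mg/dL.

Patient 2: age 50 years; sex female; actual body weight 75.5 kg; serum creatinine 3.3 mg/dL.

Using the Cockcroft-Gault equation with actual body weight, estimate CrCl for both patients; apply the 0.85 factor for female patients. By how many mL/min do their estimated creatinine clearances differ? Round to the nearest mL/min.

Patient 1: CrCl = (140 − 87) × 62.5 / (72 × 1) = 3312.5 / 72.00 ≈ 46.0 mL/min
Patient 2: CrCl = (140 − 50) × 75.5 / (72 × 3.3) × 0.85 = 6795.0 / 237.60 × 0.85 ≈ 24.3 mL/min
|46.0 − 24.3| = 21.7 mL/min

22 mL/min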